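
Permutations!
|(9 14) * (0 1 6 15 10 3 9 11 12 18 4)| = |(0 1 6 15 10 3 9 14 11 12 18 4)| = 12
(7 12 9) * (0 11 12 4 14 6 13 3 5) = (0 11 12 9 7 4 14 6 13 3 5) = [11, 1, 2, 5, 14, 0, 13, 4, 8, 7, 10, 12, 9, 3, 6]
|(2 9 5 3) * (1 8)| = 4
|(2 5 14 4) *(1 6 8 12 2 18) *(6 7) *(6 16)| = |(1 7 16 6 8 12 2 5 14 4 18)| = 11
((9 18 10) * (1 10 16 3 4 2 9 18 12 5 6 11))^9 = ((1 10 18 16 3 4 2 9 12 5 6 11))^9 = (1 5 2 16)(3 10 6 9)(4 18 11 12)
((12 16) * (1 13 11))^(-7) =(1 11 13)(12 16)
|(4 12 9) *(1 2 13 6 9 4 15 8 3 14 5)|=10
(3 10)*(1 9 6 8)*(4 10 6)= (1 9 4 10 3 6 8)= [0, 9, 2, 6, 10, 5, 8, 7, 1, 4, 3]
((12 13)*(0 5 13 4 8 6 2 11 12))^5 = ((0 5 13)(2 11 12 4 8 6))^5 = (0 13 5)(2 6 8 4 12 11)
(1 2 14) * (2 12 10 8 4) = [0, 12, 14, 3, 2, 5, 6, 7, 4, 9, 8, 11, 10, 13, 1] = (1 12 10 8 4 2 14)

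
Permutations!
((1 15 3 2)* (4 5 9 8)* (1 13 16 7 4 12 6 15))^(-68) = (2 4 12)(3 7 8)(5 6 13)(9 15 16)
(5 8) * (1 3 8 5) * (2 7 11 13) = [0, 3, 7, 8, 4, 5, 6, 11, 1, 9, 10, 13, 12, 2] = (1 3 8)(2 7 11 13)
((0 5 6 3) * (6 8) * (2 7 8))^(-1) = (0 3 6 8 7 2 5)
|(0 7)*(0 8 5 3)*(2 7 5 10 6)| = 15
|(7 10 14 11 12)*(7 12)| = |(7 10 14 11)| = 4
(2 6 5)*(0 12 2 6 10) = [12, 1, 10, 3, 4, 6, 5, 7, 8, 9, 0, 11, 2] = (0 12 2 10)(5 6)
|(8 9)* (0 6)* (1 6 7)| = 4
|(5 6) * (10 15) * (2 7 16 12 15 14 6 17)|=10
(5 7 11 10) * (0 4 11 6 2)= (0 4 11 10 5 7 6 2)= [4, 1, 0, 3, 11, 7, 2, 6, 8, 9, 5, 10]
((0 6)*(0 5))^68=(0 5 6)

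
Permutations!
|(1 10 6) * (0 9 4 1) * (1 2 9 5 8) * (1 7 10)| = |(0 5 8 7 10 6)(2 9 4)| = 6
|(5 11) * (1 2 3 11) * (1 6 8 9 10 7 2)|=9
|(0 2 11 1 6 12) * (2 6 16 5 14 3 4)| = |(0 6 12)(1 16 5 14 3 4 2 11)| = 24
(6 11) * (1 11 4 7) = (1 11 6 4 7) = [0, 11, 2, 3, 7, 5, 4, 1, 8, 9, 10, 6]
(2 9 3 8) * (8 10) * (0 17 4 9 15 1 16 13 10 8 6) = (0 17 4 9 3 8 2 15 1 16 13 10 6) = [17, 16, 15, 8, 9, 5, 0, 7, 2, 3, 6, 11, 12, 10, 14, 1, 13, 4]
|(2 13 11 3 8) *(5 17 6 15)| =|(2 13 11 3 8)(5 17 6 15)| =20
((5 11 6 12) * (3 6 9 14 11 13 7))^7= ((3 6 12 5 13 7)(9 14 11))^7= (3 6 12 5 13 7)(9 14 11)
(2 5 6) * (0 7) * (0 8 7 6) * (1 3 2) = (0 6 1 3 2 5)(7 8) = [6, 3, 5, 2, 4, 0, 1, 8, 7]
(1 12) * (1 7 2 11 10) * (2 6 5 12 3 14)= (1 3 14 2 11 10)(5 12 7 6)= [0, 3, 11, 14, 4, 12, 5, 6, 8, 9, 1, 10, 7, 13, 2]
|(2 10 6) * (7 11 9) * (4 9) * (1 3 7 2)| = 9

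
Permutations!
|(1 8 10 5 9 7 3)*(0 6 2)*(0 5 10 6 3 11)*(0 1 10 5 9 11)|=11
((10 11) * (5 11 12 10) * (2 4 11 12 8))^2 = ((2 4 11 5 12 10 8))^2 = (2 11 12 8 4 5 10)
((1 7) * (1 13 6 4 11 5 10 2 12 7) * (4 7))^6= (13)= ((2 12 4 11 5 10)(6 7 13))^6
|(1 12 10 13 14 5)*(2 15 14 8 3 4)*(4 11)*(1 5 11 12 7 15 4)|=10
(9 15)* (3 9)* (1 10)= (1 10)(3 9 15)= [0, 10, 2, 9, 4, 5, 6, 7, 8, 15, 1, 11, 12, 13, 14, 3]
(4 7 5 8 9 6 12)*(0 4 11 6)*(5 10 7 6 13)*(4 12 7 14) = (0 12 11 13 5 8 9)(4 6 7 10 14) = [12, 1, 2, 3, 6, 8, 7, 10, 9, 0, 14, 13, 11, 5, 4]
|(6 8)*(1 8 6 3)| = |(1 8 3)| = 3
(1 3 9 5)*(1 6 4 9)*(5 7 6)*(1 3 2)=(1 2)(4 9 7 6)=[0, 2, 1, 3, 9, 5, 4, 6, 8, 7]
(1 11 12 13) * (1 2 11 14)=(1 14)(2 11 12 13)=[0, 14, 11, 3, 4, 5, 6, 7, 8, 9, 10, 12, 13, 2, 1]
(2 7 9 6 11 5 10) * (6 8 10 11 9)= [0, 1, 7, 3, 4, 11, 9, 6, 10, 8, 2, 5]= (2 7 6 9 8 10)(5 11)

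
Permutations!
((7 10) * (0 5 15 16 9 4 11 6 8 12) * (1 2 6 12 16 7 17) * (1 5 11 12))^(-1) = ((0 11 1 2 6 8 16 9 4 12)(5 15 7 10 17))^(-1) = (0 12 4 9 16 8 6 2 1 11)(5 17 10 7 15)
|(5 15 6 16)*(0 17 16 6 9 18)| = 7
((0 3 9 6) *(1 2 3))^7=((0 1 2 3 9 6))^7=(0 1 2 3 9 6)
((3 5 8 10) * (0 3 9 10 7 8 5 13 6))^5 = ((0 3 13 6)(7 8)(9 10))^5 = (0 3 13 6)(7 8)(9 10)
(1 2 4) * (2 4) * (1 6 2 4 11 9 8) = [0, 11, 4, 3, 6, 5, 2, 7, 1, 8, 10, 9] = (1 11 9 8)(2 4 6)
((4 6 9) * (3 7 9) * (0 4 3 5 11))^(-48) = (0 6 11 4 5) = ((0 4 6 5 11)(3 7 9))^(-48)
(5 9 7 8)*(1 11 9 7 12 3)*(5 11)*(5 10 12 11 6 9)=[0, 10, 2, 1, 4, 7, 9, 8, 6, 11, 12, 5, 3]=(1 10 12 3)(5 7 8 6 9 11)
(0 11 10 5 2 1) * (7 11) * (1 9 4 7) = (0 1)(2 9 4 7 11 10 5) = [1, 0, 9, 3, 7, 2, 6, 11, 8, 4, 5, 10]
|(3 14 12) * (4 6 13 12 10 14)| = |(3 4 6 13 12)(10 14)| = 10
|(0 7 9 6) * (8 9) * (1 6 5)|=|(0 7 8 9 5 1 6)|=7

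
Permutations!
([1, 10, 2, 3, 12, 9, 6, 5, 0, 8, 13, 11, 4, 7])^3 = (0 13 9 1 7 8 10 5)(4 12)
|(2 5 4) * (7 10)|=|(2 5 4)(7 10)|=6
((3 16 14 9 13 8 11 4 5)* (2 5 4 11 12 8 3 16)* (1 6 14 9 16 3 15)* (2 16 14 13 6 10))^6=(1 9 2 13 3)(5 15 16 10 6)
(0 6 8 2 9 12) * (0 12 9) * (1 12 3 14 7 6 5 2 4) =(0 5 2)(1 12 3 14 7 6 8 4) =[5, 12, 0, 14, 1, 2, 8, 6, 4, 9, 10, 11, 3, 13, 7]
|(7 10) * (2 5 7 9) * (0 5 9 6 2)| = |(0 5 7 10 6 2 9)| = 7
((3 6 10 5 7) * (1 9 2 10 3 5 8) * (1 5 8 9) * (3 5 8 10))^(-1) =(2 9 10 7 5 6 3)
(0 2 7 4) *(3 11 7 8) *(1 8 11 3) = [2, 8, 11, 3, 0, 5, 6, 4, 1, 9, 10, 7] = (0 2 11 7 4)(1 8)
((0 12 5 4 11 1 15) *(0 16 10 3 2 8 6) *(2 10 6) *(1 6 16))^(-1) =(16)(0 6 11 4 5 12)(1 15)(2 8)(3 10)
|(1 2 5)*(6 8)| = |(1 2 5)(6 8)| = 6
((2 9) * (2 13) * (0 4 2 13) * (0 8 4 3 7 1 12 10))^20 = (13)(0 7 12)(1 10 3)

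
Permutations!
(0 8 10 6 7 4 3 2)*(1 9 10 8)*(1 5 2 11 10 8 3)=(0 5 2)(1 9 8 3 11 10 6 7 4)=[5, 9, 0, 11, 1, 2, 7, 4, 3, 8, 6, 10]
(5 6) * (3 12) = [0, 1, 2, 12, 4, 6, 5, 7, 8, 9, 10, 11, 3] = (3 12)(5 6)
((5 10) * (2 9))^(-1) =(2 9)(5 10)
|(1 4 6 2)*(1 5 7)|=|(1 4 6 2 5 7)|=6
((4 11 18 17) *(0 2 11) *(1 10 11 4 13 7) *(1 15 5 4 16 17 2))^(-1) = ((0 1 10 11 18 2 16 17 13 7 15 5 4))^(-1) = (0 4 5 15 7 13 17 16 2 18 11 10 1)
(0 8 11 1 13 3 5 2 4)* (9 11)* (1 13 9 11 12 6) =[8, 9, 4, 5, 0, 2, 1, 7, 11, 12, 10, 13, 6, 3] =(0 8 11 13 3 5 2 4)(1 9 12 6)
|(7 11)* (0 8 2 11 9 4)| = 7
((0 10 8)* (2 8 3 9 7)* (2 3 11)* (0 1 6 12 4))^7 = (0 12 1 2 10 4 6 8 11)(3 9 7)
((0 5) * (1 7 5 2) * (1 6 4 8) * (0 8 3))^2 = ((0 2 6 4 3)(1 7 5 8))^2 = (0 6 3 2 4)(1 5)(7 8)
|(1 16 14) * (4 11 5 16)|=|(1 4 11 5 16 14)|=6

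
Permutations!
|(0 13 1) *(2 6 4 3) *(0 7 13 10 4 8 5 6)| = |(0 10 4 3 2)(1 7 13)(5 6 8)| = 15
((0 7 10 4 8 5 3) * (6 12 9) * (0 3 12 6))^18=((0 7 10 4 8 5 12 9))^18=(0 10 8 12)(4 5 9 7)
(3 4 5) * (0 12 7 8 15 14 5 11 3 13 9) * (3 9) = (0 12 7 8 15 14 5 13 3 4 11 9) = [12, 1, 2, 4, 11, 13, 6, 8, 15, 0, 10, 9, 7, 3, 5, 14]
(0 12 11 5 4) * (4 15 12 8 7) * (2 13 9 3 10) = (0 8 7 4)(2 13 9 3 10)(5 15 12 11) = [8, 1, 13, 10, 0, 15, 6, 4, 7, 3, 2, 5, 11, 9, 14, 12]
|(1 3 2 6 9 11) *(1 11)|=|(11)(1 3 2 6 9)|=5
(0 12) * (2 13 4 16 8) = [12, 1, 13, 3, 16, 5, 6, 7, 2, 9, 10, 11, 0, 4, 14, 15, 8] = (0 12)(2 13 4 16 8)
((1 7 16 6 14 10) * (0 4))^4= ((0 4)(1 7 16 6 14 10))^4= (1 14 16)(6 7 10)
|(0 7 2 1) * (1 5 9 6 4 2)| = |(0 7 1)(2 5 9 6 4)| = 15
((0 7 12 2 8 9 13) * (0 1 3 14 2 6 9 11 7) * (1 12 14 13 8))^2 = (1 13 6 8 7 2 3 12 9 11 14)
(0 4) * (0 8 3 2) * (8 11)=(0 4 11 8 3 2)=[4, 1, 0, 2, 11, 5, 6, 7, 3, 9, 10, 8]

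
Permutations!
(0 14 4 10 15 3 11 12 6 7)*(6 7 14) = (0 6 14 4 10 15 3 11 12 7) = [6, 1, 2, 11, 10, 5, 14, 0, 8, 9, 15, 12, 7, 13, 4, 3]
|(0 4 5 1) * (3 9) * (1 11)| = |(0 4 5 11 1)(3 9)| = 10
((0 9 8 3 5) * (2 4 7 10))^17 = ((0 9 8 3 5)(2 4 7 10))^17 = (0 8 5 9 3)(2 4 7 10)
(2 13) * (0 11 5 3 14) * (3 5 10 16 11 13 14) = (0 13 2 14)(10 16 11) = [13, 1, 14, 3, 4, 5, 6, 7, 8, 9, 16, 10, 12, 2, 0, 15, 11]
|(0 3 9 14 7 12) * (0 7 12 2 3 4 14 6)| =9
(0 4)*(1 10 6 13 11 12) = (0 4)(1 10 6 13 11 12) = [4, 10, 2, 3, 0, 5, 13, 7, 8, 9, 6, 12, 1, 11]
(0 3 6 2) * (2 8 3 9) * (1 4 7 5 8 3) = (0 9 2)(1 4 7 5 8)(3 6) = [9, 4, 0, 6, 7, 8, 3, 5, 1, 2]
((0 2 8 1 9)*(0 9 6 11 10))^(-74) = ((0 2 8 1 6 11 10))^(-74) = (0 1 10 8 11 2 6)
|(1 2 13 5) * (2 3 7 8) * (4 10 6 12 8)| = 11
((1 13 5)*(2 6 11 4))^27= ((1 13 5)(2 6 11 4))^27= (13)(2 4 11 6)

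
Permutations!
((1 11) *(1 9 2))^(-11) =(1 11 9 2)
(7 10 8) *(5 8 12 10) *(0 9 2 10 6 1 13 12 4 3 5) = (0 9 2 10 4 3 5 8 7)(1 13 12 6) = [9, 13, 10, 5, 3, 8, 1, 0, 7, 2, 4, 11, 6, 12]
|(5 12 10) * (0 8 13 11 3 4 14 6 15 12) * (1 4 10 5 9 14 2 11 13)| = |(0 8 1 4 2 11 3 10 9 14 6 15 12 5)| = 14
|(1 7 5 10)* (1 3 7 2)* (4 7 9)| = 6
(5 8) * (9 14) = (5 8)(9 14) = [0, 1, 2, 3, 4, 8, 6, 7, 5, 14, 10, 11, 12, 13, 9]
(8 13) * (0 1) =(0 1)(8 13) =[1, 0, 2, 3, 4, 5, 6, 7, 13, 9, 10, 11, 12, 8]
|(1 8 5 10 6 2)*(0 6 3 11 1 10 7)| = |(0 6 2 10 3 11 1 8 5 7)| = 10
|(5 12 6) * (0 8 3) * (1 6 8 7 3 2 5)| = |(0 7 3)(1 6)(2 5 12 8)| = 12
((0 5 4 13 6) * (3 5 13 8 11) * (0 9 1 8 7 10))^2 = (0 6 1 11 5 7)(3 4 10 13 9 8)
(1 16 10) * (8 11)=(1 16 10)(8 11)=[0, 16, 2, 3, 4, 5, 6, 7, 11, 9, 1, 8, 12, 13, 14, 15, 10]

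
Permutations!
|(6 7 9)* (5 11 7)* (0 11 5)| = |(0 11 7 9 6)| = 5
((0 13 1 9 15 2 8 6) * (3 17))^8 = (17)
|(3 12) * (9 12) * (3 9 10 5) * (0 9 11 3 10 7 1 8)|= 8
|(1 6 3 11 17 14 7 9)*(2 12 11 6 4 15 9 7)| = 20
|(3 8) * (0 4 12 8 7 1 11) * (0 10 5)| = 10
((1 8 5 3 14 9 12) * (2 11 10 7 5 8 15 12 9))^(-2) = (1 15 12)(2 3 7 11 14 5 10)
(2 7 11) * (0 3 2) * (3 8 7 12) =[8, 1, 12, 2, 4, 5, 6, 11, 7, 9, 10, 0, 3] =(0 8 7 11)(2 12 3)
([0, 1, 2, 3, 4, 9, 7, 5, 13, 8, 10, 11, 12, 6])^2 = [0, 1, 2, 3, 4, 8, 5, 9, 6, 13, 10, 11, 12, 7]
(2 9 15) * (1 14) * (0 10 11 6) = (0 10 11 6)(1 14)(2 9 15) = [10, 14, 9, 3, 4, 5, 0, 7, 8, 15, 11, 6, 12, 13, 1, 2]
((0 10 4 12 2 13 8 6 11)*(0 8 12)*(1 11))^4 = ((0 10 4)(1 11 8 6)(2 13 12))^4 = (0 10 4)(2 13 12)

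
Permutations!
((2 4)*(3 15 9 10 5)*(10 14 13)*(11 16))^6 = ((2 4)(3 15 9 14 13 10 5)(11 16))^6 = (16)(3 5 10 13 14 9 15)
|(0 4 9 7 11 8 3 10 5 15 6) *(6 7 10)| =11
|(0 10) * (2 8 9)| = |(0 10)(2 8 9)| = 6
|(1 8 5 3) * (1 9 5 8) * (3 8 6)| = 5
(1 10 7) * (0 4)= (0 4)(1 10 7)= [4, 10, 2, 3, 0, 5, 6, 1, 8, 9, 7]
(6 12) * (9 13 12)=(6 9 13 12)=[0, 1, 2, 3, 4, 5, 9, 7, 8, 13, 10, 11, 6, 12]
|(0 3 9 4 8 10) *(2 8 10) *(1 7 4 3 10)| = 6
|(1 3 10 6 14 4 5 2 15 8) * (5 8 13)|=28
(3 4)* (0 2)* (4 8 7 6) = (0 2)(3 8 7 6 4) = [2, 1, 0, 8, 3, 5, 4, 6, 7]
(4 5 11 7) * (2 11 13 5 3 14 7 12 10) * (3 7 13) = (2 11 12 10)(3 14 13 5)(4 7) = [0, 1, 11, 14, 7, 3, 6, 4, 8, 9, 2, 12, 10, 5, 13]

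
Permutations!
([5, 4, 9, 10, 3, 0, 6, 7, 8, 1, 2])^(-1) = [5, 9, 10, 4, 1, 0, 6, 7, 8, 2, 3]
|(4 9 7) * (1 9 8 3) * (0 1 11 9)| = 6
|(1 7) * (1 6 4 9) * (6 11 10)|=7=|(1 7 11 10 6 4 9)|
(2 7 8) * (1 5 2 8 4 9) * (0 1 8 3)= (0 1 5 2 7 4 9 8 3)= [1, 5, 7, 0, 9, 2, 6, 4, 3, 8]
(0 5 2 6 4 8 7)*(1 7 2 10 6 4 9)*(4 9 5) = (0 4 8 2 9 1 7)(5 10 6) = [4, 7, 9, 3, 8, 10, 5, 0, 2, 1, 6]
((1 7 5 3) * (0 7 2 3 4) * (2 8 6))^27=(0 4 5 7)(1 6 3 8 2)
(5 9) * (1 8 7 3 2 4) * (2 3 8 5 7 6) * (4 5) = (1 4)(2 5 9 7 8 6) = [0, 4, 5, 3, 1, 9, 2, 8, 6, 7]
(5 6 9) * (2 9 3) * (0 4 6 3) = (0 4 6)(2 9 5 3) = [4, 1, 9, 2, 6, 3, 0, 7, 8, 5]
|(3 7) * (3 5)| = |(3 7 5)| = 3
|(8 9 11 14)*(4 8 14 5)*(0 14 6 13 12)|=5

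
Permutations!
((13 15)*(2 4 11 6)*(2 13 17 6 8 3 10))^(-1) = ((2 4 11 8 3 10)(6 13 15 17))^(-1) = (2 10 3 8 11 4)(6 17 15 13)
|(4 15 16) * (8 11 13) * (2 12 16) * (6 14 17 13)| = 30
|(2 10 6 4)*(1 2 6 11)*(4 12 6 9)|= |(1 2 10 11)(4 9)(6 12)|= 4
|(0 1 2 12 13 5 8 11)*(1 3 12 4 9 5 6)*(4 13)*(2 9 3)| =|(0 2 13 6 1 9 5 8 11)(3 12 4)| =9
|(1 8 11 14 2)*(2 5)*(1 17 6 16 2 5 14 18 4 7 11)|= 4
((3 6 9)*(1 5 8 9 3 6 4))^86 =((1 5 8 9 6 3 4))^86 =(1 8 6 4 5 9 3)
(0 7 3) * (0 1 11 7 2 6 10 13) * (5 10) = (0 2 6 5 10 13)(1 11 7 3) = [2, 11, 6, 1, 4, 10, 5, 3, 8, 9, 13, 7, 12, 0]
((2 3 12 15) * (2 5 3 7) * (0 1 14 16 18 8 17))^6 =(0 17 8 18 16 14 1)(3 15)(5 12)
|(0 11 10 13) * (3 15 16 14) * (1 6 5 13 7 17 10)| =12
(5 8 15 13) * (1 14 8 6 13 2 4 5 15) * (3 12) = (1 14 8)(2 4 5 6 13 15)(3 12) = [0, 14, 4, 12, 5, 6, 13, 7, 1, 9, 10, 11, 3, 15, 8, 2]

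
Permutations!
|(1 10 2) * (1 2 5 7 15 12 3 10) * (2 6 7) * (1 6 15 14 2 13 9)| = 12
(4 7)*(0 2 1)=(0 2 1)(4 7)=[2, 0, 1, 3, 7, 5, 6, 4]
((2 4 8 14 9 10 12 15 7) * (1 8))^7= (1 7 10 8 2 12 14 4 15 9)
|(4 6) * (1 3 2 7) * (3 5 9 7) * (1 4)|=|(1 5 9 7 4 6)(2 3)|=6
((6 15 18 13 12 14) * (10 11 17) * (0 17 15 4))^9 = ((0 17 10 11 15 18 13 12 14 6 4))^9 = (0 6 12 18 11 17 4 14 13 15 10)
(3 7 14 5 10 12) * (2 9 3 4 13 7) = (2 9 3)(4 13 7 14 5 10 12) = [0, 1, 9, 2, 13, 10, 6, 14, 8, 3, 12, 11, 4, 7, 5]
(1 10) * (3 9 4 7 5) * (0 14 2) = (0 14 2)(1 10)(3 9 4 7 5) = [14, 10, 0, 9, 7, 3, 6, 5, 8, 4, 1, 11, 12, 13, 2]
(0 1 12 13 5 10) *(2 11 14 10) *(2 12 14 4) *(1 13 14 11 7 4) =[13, 11, 7, 3, 2, 12, 6, 4, 8, 9, 0, 1, 14, 5, 10] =(0 13 5 12 14 10)(1 11)(2 7 4)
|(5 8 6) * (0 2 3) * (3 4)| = 12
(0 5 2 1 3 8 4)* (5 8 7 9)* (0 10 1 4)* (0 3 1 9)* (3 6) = (0 8 6 3 7)(2 4 10 9 5) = [8, 1, 4, 7, 10, 2, 3, 0, 6, 5, 9]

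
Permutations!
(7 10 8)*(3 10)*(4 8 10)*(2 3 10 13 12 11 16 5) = (2 3 4 8 7 10 13 12 11 16 5) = [0, 1, 3, 4, 8, 2, 6, 10, 7, 9, 13, 16, 11, 12, 14, 15, 5]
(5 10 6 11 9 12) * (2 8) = [0, 1, 8, 3, 4, 10, 11, 7, 2, 12, 6, 9, 5] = (2 8)(5 10 6 11 9 12)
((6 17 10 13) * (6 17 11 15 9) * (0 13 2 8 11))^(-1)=(0 6 9 15 11 8 2 10 17 13)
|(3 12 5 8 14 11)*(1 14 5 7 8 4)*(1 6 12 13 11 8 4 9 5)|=12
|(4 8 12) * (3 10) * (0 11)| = |(0 11)(3 10)(4 8 12)| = 6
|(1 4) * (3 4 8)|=|(1 8 3 4)|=4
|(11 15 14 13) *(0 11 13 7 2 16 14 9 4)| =20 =|(0 11 15 9 4)(2 16 14 7)|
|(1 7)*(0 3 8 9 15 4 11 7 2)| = |(0 3 8 9 15 4 11 7 1 2)| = 10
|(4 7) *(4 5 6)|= |(4 7 5 6)|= 4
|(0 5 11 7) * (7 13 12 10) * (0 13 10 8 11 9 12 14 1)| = 11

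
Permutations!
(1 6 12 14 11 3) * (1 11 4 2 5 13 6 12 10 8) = [0, 12, 5, 11, 2, 13, 10, 7, 1, 9, 8, 3, 14, 6, 4] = (1 12 14 4 2 5 13 6 10 8)(3 11)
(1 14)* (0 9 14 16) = (0 9 14 1 16) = [9, 16, 2, 3, 4, 5, 6, 7, 8, 14, 10, 11, 12, 13, 1, 15, 0]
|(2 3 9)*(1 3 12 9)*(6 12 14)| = 10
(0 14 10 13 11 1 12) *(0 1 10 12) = (0 14 12 1)(10 13 11) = [14, 0, 2, 3, 4, 5, 6, 7, 8, 9, 13, 10, 1, 11, 12]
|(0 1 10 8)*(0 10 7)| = |(0 1 7)(8 10)| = 6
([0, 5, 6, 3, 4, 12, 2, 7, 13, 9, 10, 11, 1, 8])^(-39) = [0, 1, 6, 3, 4, 5, 2, 7, 13, 9, 10, 11, 12, 8]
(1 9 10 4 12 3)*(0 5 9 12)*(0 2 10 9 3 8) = [5, 12, 10, 1, 2, 3, 6, 7, 0, 9, 4, 11, 8] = (0 5 3 1 12 8)(2 10 4)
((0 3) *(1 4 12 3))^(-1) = ((0 1 4 12 3))^(-1) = (0 3 12 4 1)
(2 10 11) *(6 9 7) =(2 10 11)(6 9 7) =[0, 1, 10, 3, 4, 5, 9, 6, 8, 7, 11, 2]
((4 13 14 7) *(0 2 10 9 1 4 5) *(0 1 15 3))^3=(0 9)(1 14)(2 15)(3 10)(4 7)(5 13)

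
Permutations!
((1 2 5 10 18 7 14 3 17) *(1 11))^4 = (1 18 17 5 14)(2 7 11 10 3)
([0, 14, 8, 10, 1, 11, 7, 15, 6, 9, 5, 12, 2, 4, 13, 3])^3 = [0, 4, 7, 11, 13, 2, 3, 10, 15, 9, 12, 8, 6, 14, 1, 5]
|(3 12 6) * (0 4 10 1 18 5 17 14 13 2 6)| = 13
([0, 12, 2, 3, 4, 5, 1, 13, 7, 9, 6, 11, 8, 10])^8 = (1 12 8 7 13 10 6)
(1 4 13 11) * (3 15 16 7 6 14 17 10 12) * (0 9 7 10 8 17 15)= (0 9 7 6 14 15 16 10 12 3)(1 4 13 11)(8 17)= [9, 4, 2, 0, 13, 5, 14, 6, 17, 7, 12, 1, 3, 11, 15, 16, 10, 8]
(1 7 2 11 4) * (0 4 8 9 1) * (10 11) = (0 4)(1 7 2 10 11 8 9) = [4, 7, 10, 3, 0, 5, 6, 2, 9, 1, 11, 8]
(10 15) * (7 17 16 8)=(7 17 16 8)(10 15)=[0, 1, 2, 3, 4, 5, 6, 17, 7, 9, 15, 11, 12, 13, 14, 10, 8, 16]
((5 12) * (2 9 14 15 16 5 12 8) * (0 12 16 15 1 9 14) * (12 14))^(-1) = (0 9 1 14)(2 8 5 16 12)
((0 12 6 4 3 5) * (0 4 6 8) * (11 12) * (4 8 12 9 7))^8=(12)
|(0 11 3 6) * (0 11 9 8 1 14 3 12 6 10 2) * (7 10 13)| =|(0 9 8 1 14 3 13 7 10 2)(6 11 12)| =30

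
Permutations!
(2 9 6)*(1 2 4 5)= (1 2 9 6 4 5)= [0, 2, 9, 3, 5, 1, 4, 7, 8, 6]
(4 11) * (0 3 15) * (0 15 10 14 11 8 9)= (15)(0 3 10 14 11 4 8 9)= [3, 1, 2, 10, 8, 5, 6, 7, 9, 0, 14, 4, 12, 13, 11, 15]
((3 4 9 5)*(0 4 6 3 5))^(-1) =(0 9 4)(3 6)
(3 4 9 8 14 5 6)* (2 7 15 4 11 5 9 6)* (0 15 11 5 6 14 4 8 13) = (0 15 8 4 14 9 13)(2 7 11 6 3 5) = [15, 1, 7, 5, 14, 2, 3, 11, 4, 13, 10, 6, 12, 0, 9, 8]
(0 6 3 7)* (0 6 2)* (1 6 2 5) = (0 5 1 6 3 7 2) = [5, 6, 0, 7, 4, 1, 3, 2]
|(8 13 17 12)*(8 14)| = |(8 13 17 12 14)| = 5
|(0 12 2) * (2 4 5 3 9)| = 7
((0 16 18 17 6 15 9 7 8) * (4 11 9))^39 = (0 4 16 11 18 9 17 7 6 8 15)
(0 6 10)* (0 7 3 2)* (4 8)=[6, 1, 0, 2, 8, 5, 10, 3, 4, 9, 7]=(0 6 10 7 3 2)(4 8)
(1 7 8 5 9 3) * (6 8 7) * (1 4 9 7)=(1 6 8 5 7)(3 4 9)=[0, 6, 2, 4, 9, 7, 8, 1, 5, 3]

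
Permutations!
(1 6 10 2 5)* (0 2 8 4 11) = (0 2 5 1 6 10 8 4 11) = [2, 6, 5, 3, 11, 1, 10, 7, 4, 9, 8, 0]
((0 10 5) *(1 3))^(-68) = (0 10 5)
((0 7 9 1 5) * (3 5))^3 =(0 1)(3 7)(5 9)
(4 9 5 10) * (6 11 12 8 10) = (4 9 5 6 11 12 8 10) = [0, 1, 2, 3, 9, 6, 11, 7, 10, 5, 4, 12, 8]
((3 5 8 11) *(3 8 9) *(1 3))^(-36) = (11)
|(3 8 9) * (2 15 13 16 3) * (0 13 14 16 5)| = |(0 13 5)(2 15 14 16 3 8 9)| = 21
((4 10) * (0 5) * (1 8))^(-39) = ((0 5)(1 8)(4 10))^(-39) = (0 5)(1 8)(4 10)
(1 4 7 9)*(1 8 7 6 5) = [0, 4, 2, 3, 6, 1, 5, 9, 7, 8] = (1 4 6 5)(7 9 8)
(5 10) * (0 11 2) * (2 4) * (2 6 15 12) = (0 11 4 6 15 12 2)(5 10) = [11, 1, 0, 3, 6, 10, 15, 7, 8, 9, 5, 4, 2, 13, 14, 12]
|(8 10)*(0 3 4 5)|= 4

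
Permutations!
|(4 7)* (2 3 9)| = 6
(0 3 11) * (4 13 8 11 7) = (0 3 7 4 13 8 11) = [3, 1, 2, 7, 13, 5, 6, 4, 11, 9, 10, 0, 12, 8]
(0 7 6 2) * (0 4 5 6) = (0 7)(2 4 5 6) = [7, 1, 4, 3, 5, 6, 2, 0]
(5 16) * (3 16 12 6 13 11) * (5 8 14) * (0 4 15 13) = (0 4 15 13 11 3 16 8 14 5 12 6) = [4, 1, 2, 16, 15, 12, 0, 7, 14, 9, 10, 3, 6, 11, 5, 13, 8]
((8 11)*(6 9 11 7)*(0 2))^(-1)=(0 2)(6 7 8 11 9)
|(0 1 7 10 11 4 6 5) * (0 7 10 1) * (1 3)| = |(1 10 11 4 6 5 7 3)| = 8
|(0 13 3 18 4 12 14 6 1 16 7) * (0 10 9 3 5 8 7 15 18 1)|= 16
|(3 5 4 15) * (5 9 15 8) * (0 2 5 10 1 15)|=|(0 2 5 4 8 10 1 15 3 9)|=10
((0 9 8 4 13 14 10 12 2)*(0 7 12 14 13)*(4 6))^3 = (0 6 9 4 8)(10 14) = ((0 9 8 6 4)(2 7 12)(10 14))^3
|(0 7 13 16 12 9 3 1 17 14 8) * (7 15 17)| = 35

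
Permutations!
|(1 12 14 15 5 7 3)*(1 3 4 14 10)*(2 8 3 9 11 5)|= |(1 12 10)(2 8 3 9 11 5 7 4 14 15)|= 30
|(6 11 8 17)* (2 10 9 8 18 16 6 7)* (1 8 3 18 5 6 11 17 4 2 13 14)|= 16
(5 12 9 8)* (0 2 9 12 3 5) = [2, 1, 9, 5, 4, 3, 6, 7, 0, 8, 10, 11, 12] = (12)(0 2 9 8)(3 5)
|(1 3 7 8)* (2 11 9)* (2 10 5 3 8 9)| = |(1 8)(2 11)(3 7 9 10 5)| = 10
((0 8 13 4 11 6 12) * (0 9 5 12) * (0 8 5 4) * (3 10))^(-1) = (0 13 8 6 11 4 9 12 5)(3 10)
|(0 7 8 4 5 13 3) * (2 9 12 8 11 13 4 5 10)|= 35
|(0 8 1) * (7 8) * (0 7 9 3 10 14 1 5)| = 9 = |(0 9 3 10 14 1 7 8 5)|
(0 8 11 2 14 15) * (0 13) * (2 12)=(0 8 11 12 2 14 15 13)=[8, 1, 14, 3, 4, 5, 6, 7, 11, 9, 10, 12, 2, 0, 15, 13]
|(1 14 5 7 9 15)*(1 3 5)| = |(1 14)(3 5 7 9 15)| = 10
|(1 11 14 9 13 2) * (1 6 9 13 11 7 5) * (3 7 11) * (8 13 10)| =12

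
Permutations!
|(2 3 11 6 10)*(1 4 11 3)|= |(1 4 11 6 10 2)|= 6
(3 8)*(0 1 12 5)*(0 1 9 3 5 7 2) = (0 9 3 8 5 1 12 7 2) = [9, 12, 0, 8, 4, 1, 6, 2, 5, 3, 10, 11, 7]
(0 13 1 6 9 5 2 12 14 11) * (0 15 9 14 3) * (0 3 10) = (0 13 1 6 14 11 15 9 5 2 12 10) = [13, 6, 12, 3, 4, 2, 14, 7, 8, 5, 0, 15, 10, 1, 11, 9]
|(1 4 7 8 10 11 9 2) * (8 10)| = 7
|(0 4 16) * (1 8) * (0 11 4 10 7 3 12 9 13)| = |(0 10 7 3 12 9 13)(1 8)(4 16 11)| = 42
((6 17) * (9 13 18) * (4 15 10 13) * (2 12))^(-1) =((2 12)(4 15 10 13 18 9)(6 17))^(-1) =(2 12)(4 9 18 13 10 15)(6 17)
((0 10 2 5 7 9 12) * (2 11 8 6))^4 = (0 6 9 11 5)(2 12 8 7 10)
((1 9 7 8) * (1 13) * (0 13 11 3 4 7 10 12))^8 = ((0 13 1 9 10 12)(3 4 7 8 11))^8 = (0 1 10)(3 8 4 11 7)(9 12 13)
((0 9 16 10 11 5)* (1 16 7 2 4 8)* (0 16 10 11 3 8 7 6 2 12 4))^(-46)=((0 9 6 2)(1 10 3 8)(4 7 12)(5 16 11))^(-46)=(0 6)(1 3)(2 9)(4 12 7)(5 11 16)(8 10)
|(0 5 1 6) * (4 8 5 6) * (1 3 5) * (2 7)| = 6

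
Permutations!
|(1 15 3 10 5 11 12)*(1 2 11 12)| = |(1 15 3 10 5 12 2 11)| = 8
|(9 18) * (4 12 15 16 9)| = 6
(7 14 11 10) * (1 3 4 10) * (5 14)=[0, 3, 2, 4, 10, 14, 6, 5, 8, 9, 7, 1, 12, 13, 11]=(1 3 4 10 7 5 14 11)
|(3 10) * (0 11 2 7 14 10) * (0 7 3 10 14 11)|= |(14)(2 3 7 11)|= 4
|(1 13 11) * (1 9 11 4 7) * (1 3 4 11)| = |(1 13 11 9)(3 4 7)| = 12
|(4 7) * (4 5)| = 3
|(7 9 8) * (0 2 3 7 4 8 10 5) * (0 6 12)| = 18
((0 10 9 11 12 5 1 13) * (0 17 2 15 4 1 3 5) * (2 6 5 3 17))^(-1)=((0 10 9 11 12)(1 13 2 15 4)(5 17 6))^(-1)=(0 12 11 9 10)(1 4 15 2 13)(5 6 17)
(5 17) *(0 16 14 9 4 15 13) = (0 16 14 9 4 15 13)(5 17) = [16, 1, 2, 3, 15, 17, 6, 7, 8, 4, 10, 11, 12, 0, 9, 13, 14, 5]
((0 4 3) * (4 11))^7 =((0 11 4 3))^7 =(0 3 4 11)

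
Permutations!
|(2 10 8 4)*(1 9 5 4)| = 7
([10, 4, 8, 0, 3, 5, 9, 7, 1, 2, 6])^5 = (0 8 10 1 6 4 9 3 2)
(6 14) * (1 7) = (1 7)(6 14) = [0, 7, 2, 3, 4, 5, 14, 1, 8, 9, 10, 11, 12, 13, 6]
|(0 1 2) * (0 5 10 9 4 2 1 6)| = 10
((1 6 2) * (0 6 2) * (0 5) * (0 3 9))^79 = (0 9 3 5 6)(1 2)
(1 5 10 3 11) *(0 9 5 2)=(0 9 5 10 3 11 1 2)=[9, 2, 0, 11, 4, 10, 6, 7, 8, 5, 3, 1]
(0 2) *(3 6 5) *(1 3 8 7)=(0 2)(1 3 6 5 8 7)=[2, 3, 0, 6, 4, 8, 5, 1, 7]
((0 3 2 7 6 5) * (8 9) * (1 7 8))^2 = ((0 3 2 8 9 1 7 6 5))^2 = (0 2 9 7 5 3 8 1 6)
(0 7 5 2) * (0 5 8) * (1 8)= (0 7 1 8)(2 5)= [7, 8, 5, 3, 4, 2, 6, 1, 0]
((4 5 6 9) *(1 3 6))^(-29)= (1 3 6 9 4 5)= ((1 3 6 9 4 5))^(-29)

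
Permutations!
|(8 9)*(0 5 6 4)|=4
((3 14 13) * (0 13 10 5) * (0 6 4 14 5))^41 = ((0 13 3 5 6 4 14 10))^41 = (0 13 3 5 6 4 14 10)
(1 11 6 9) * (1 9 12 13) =(1 11 6 12 13) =[0, 11, 2, 3, 4, 5, 12, 7, 8, 9, 10, 6, 13, 1]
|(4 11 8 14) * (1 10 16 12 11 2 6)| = |(1 10 16 12 11 8 14 4 2 6)| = 10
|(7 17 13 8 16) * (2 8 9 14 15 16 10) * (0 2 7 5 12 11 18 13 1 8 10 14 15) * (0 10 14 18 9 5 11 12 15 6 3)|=|(0 2 14 10 7 17 1 8 18 13 5 15 16 11 9 6 3)|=17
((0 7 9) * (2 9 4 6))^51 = (0 6)(2 7)(4 9)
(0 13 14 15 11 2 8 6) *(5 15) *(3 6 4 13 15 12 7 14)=(0 15 11 2 8 4 13 3 6)(5 12 7 14)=[15, 1, 8, 6, 13, 12, 0, 14, 4, 9, 10, 2, 7, 3, 5, 11]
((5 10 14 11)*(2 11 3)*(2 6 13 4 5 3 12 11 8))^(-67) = ((2 8)(3 6 13 4 5 10 14 12 11))^(-67) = (2 8)(3 10 6 14 13 12 4 11 5)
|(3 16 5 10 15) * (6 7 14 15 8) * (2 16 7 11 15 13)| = 12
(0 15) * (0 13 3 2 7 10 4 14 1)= (0 15 13 3 2 7 10 4 14 1)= [15, 0, 7, 2, 14, 5, 6, 10, 8, 9, 4, 11, 12, 3, 1, 13]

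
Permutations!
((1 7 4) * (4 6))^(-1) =(1 4 6 7)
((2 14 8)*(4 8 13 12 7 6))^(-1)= ((2 14 13 12 7 6 4 8))^(-1)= (2 8 4 6 7 12 13 14)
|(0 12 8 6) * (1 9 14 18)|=4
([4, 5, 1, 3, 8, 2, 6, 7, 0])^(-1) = [8, 2, 5, 3, 0, 1, 6, 7, 4]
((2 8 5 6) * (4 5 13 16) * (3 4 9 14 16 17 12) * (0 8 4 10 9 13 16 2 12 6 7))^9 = ((0 8 16 13 17 6 12 3 10 9 14 2 4 5 7))^9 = (0 9 13 4 12)(2 6 7 10 16)(3 8 14 17 5)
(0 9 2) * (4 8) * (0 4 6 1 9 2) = (0 2 4 8 6 1 9) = [2, 9, 4, 3, 8, 5, 1, 7, 6, 0]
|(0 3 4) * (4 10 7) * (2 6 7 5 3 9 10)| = |(0 9 10 5 3 2 6 7 4)| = 9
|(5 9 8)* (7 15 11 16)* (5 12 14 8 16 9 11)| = 6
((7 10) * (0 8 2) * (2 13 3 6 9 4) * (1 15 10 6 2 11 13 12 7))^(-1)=((0 8 12 7 6 9 4 11 13 3 2)(1 15 10))^(-1)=(0 2 3 13 11 4 9 6 7 12 8)(1 10 15)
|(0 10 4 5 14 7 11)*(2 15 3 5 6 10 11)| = |(0 11)(2 15 3 5 14 7)(4 6 10)| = 6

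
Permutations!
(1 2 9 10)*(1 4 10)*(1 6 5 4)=(1 2 9 6 5 4 10)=[0, 2, 9, 3, 10, 4, 5, 7, 8, 6, 1]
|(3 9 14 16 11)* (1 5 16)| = 7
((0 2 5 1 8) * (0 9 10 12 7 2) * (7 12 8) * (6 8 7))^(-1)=((12)(1 6 8 9 10 7 2 5))^(-1)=(12)(1 5 2 7 10 9 8 6)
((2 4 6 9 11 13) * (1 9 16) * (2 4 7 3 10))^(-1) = (1 16 6 4 13 11 9)(2 10 3 7)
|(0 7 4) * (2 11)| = 6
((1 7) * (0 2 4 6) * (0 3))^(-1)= ((0 2 4 6 3)(1 7))^(-1)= (0 3 6 4 2)(1 7)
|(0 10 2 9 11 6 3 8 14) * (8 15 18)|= |(0 10 2 9 11 6 3 15 18 8 14)|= 11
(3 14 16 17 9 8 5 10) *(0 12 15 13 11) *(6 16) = (0 12 15 13 11)(3 14 6 16 17 9 8 5 10) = [12, 1, 2, 14, 4, 10, 16, 7, 5, 8, 3, 0, 15, 11, 6, 13, 17, 9]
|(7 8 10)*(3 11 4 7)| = |(3 11 4 7 8 10)| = 6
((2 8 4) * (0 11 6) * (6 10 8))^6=(0 6 2 4 8 10 11)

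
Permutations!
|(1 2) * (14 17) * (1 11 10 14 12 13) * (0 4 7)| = |(0 4 7)(1 2 11 10 14 17 12 13)| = 24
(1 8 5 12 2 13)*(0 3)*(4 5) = (0 3)(1 8 4 5 12 2 13) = [3, 8, 13, 0, 5, 12, 6, 7, 4, 9, 10, 11, 2, 1]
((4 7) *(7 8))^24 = (8)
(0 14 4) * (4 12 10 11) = (0 14 12 10 11 4) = [14, 1, 2, 3, 0, 5, 6, 7, 8, 9, 11, 4, 10, 13, 12]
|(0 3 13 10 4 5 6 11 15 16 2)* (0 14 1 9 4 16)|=14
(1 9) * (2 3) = (1 9)(2 3) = [0, 9, 3, 2, 4, 5, 6, 7, 8, 1]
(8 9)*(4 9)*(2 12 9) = (2 12 9 8 4) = [0, 1, 12, 3, 2, 5, 6, 7, 4, 8, 10, 11, 9]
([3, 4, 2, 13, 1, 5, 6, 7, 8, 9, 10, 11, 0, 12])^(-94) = [13, 1, 2, 12, 4, 5, 6, 7, 8, 9, 10, 11, 3, 0]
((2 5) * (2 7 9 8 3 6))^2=((2 5 7 9 8 3 6))^2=(2 7 8 6 5 9 3)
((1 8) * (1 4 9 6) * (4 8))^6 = (1 9)(4 6)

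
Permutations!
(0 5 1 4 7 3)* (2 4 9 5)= [2, 9, 4, 0, 7, 1, 6, 3, 8, 5]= (0 2 4 7 3)(1 9 5)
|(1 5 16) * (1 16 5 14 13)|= |(16)(1 14 13)|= 3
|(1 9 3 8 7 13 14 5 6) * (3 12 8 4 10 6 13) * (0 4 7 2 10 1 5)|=12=|(0 4 1 9 12 8 2 10 6 5 13 14)(3 7)|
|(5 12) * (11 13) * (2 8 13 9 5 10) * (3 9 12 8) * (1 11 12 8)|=10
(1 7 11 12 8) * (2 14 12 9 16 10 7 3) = [0, 3, 14, 2, 4, 5, 6, 11, 1, 16, 7, 9, 8, 13, 12, 15, 10] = (1 3 2 14 12 8)(7 11 9 16 10)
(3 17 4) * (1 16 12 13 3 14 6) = (1 16 12 13 3 17 4 14 6) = [0, 16, 2, 17, 14, 5, 1, 7, 8, 9, 10, 11, 13, 3, 6, 15, 12, 4]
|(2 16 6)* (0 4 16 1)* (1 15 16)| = |(0 4 1)(2 15 16 6)| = 12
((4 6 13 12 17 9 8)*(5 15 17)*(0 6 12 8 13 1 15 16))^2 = (0 1 17 13 4 5)(6 15 9 8 12 16)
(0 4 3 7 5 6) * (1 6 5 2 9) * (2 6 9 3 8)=(0 4 8 2 3 7 6)(1 9)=[4, 9, 3, 7, 8, 5, 0, 6, 2, 1]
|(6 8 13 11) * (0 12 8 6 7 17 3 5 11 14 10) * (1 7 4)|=|(0 12 8 13 14 10)(1 7 17 3 5 11 4)|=42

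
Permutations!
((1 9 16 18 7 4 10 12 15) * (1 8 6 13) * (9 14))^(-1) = ((1 14 9 16 18 7 4 10 12 15 8 6 13))^(-1) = (1 13 6 8 15 12 10 4 7 18 16 9 14)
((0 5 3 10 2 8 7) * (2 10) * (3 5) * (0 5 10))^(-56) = ((0 3 2 8 7 5 10))^(-56) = (10)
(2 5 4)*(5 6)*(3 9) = (2 6 5 4)(3 9) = [0, 1, 6, 9, 2, 4, 5, 7, 8, 3]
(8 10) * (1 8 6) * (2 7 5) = (1 8 10 6)(2 7 5) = [0, 8, 7, 3, 4, 2, 1, 5, 10, 9, 6]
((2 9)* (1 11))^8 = (11)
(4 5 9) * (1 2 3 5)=[0, 2, 3, 5, 1, 9, 6, 7, 8, 4]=(1 2 3 5 9 4)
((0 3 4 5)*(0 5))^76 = (5)(0 3 4)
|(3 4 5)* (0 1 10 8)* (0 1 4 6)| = |(0 4 5 3 6)(1 10 8)| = 15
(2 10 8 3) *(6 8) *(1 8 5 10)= [0, 8, 1, 2, 4, 10, 5, 7, 3, 9, 6]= (1 8 3 2)(5 10 6)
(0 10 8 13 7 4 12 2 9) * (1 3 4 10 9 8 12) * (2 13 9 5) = (0 5 2 8 9)(1 3 4)(7 10 12 13) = [5, 3, 8, 4, 1, 2, 6, 10, 9, 0, 12, 11, 13, 7]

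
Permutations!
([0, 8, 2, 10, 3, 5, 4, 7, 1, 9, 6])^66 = (3 6)(4 10)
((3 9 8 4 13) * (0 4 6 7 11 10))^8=(0 11 6 9 13)(3 4 10 7 8)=((0 4 13 3 9 8 6 7 11 10))^8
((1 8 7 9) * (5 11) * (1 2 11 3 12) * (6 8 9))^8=((1 9 2 11 5 3 12)(6 8 7))^8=(1 9 2 11 5 3 12)(6 7 8)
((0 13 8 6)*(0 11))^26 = (0 13 8 6 11)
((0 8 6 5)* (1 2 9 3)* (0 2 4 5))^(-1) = ((0 8 6)(1 4 5 2 9 3))^(-1) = (0 6 8)(1 3 9 2 5 4)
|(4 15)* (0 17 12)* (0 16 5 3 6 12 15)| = |(0 17 15 4)(3 6 12 16 5)| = 20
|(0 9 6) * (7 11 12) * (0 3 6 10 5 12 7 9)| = |(3 6)(5 12 9 10)(7 11)| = 4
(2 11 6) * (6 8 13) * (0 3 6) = [3, 1, 11, 6, 4, 5, 2, 7, 13, 9, 10, 8, 12, 0] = (0 3 6 2 11 8 13)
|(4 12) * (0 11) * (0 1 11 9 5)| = 6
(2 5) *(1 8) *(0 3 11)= [3, 8, 5, 11, 4, 2, 6, 7, 1, 9, 10, 0]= (0 3 11)(1 8)(2 5)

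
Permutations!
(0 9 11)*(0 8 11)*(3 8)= (0 9)(3 8 11)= [9, 1, 2, 8, 4, 5, 6, 7, 11, 0, 10, 3]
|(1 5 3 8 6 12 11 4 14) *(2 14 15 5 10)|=|(1 10 2 14)(3 8 6 12 11 4 15 5)|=8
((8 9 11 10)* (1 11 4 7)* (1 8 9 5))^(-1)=((1 11 10 9 4 7 8 5))^(-1)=(1 5 8 7 4 9 10 11)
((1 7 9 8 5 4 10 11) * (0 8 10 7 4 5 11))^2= (0 11 4 9)(1 7 10 8)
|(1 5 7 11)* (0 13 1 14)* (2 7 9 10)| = 10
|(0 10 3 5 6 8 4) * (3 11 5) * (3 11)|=|(0 10 3 11 5 6 8 4)|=8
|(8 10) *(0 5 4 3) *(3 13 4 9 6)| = |(0 5 9 6 3)(4 13)(8 10)| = 10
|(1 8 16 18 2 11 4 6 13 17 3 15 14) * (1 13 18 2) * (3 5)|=|(1 8 16 2 11 4 6 18)(3 15 14 13 17 5)|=24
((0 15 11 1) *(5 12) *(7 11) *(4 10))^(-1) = (0 1 11 7 15)(4 10)(5 12)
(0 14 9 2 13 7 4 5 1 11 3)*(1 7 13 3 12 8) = (0 14 9 2 3)(1 11 12 8)(4 5 7) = [14, 11, 3, 0, 5, 7, 6, 4, 1, 2, 10, 12, 8, 13, 9]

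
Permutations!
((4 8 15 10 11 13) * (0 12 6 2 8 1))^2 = (0 6 8 10 13 1 12 2 15 11 4)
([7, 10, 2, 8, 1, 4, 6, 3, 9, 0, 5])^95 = (1 4 5 10)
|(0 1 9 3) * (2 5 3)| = |(0 1 9 2 5 3)| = 6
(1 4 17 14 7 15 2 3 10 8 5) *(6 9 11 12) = (1 4 17 14 7 15 2 3 10 8 5)(6 9 11 12) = [0, 4, 3, 10, 17, 1, 9, 15, 5, 11, 8, 12, 6, 13, 7, 2, 16, 14]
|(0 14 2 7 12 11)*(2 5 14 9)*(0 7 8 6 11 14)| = |(0 9 2 8 6 11 7 12 14 5)| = 10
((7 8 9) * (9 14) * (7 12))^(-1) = ((7 8 14 9 12))^(-1) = (7 12 9 14 8)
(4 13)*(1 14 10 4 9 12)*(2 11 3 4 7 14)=[0, 2, 11, 4, 13, 5, 6, 14, 8, 12, 7, 3, 1, 9, 10]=(1 2 11 3 4 13 9 12)(7 14 10)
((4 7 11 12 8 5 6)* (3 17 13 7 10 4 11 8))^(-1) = ((3 17 13 7 8 5 6 11 12)(4 10))^(-1) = (3 12 11 6 5 8 7 13 17)(4 10)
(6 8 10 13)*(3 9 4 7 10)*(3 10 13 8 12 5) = (3 9 4 7 13 6 12 5)(8 10) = [0, 1, 2, 9, 7, 3, 12, 13, 10, 4, 8, 11, 5, 6]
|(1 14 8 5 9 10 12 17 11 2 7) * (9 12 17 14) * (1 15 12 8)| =10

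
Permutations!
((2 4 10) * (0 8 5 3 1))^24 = ((0 8 5 3 1)(2 4 10))^24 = (10)(0 1 3 5 8)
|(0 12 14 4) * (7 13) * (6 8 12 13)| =8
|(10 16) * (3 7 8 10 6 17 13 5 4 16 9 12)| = 6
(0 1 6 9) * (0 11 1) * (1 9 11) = [0, 6, 2, 3, 4, 5, 11, 7, 8, 1, 10, 9] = (1 6 11 9)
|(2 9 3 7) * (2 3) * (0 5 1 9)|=|(0 5 1 9 2)(3 7)|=10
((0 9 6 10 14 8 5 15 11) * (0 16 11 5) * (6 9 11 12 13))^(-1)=(0 8 14 10 6 13 12 16 11)(5 15)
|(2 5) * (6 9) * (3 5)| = 6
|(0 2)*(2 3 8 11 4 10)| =7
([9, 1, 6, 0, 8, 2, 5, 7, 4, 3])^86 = (0 3 9)(2 5 6)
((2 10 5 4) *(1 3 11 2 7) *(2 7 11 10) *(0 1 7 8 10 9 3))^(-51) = (0 1)(3 9)(4 5 10 8 11)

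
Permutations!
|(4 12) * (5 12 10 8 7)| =|(4 10 8 7 5 12)| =6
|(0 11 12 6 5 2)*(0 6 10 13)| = |(0 11 12 10 13)(2 6 5)| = 15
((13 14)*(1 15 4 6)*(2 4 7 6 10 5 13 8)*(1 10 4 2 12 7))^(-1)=((1 15)(5 13 14 8 12 7 6 10))^(-1)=(1 15)(5 10 6 7 12 8 14 13)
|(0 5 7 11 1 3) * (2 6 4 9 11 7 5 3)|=|(0 3)(1 2 6 4 9 11)|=6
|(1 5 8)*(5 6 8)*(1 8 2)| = 3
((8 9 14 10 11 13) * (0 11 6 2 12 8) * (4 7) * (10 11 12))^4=((0 12 8 9 14 11 13)(2 10 6)(4 7))^4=(0 14 12 11 8 13 9)(2 10 6)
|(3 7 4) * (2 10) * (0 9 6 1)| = |(0 9 6 1)(2 10)(3 7 4)| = 12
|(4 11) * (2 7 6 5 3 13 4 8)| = |(2 7 6 5 3 13 4 11 8)| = 9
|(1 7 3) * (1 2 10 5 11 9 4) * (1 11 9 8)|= |(1 7 3 2 10 5 9 4 11 8)|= 10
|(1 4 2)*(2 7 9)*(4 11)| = 6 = |(1 11 4 7 9 2)|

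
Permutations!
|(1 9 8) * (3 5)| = 6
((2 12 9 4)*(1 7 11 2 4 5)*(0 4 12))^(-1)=(0 2 11 7 1 5 9 12 4)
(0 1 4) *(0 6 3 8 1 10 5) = (0 10 5)(1 4 6 3 8) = [10, 4, 2, 8, 6, 0, 3, 7, 1, 9, 5]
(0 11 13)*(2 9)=(0 11 13)(2 9)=[11, 1, 9, 3, 4, 5, 6, 7, 8, 2, 10, 13, 12, 0]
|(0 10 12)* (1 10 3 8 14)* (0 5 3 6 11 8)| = |(0 6 11 8 14 1 10 12 5 3)| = 10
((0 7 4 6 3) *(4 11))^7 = ((0 7 11 4 6 3))^7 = (0 7 11 4 6 3)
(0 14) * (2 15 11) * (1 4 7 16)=[14, 4, 15, 3, 7, 5, 6, 16, 8, 9, 10, 2, 12, 13, 0, 11, 1]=(0 14)(1 4 7 16)(2 15 11)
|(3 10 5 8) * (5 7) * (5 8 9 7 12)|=|(3 10 12 5 9 7 8)|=7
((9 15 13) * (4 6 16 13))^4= ((4 6 16 13 9 15))^4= (4 9 16)(6 15 13)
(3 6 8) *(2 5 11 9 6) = (2 5 11 9 6 8 3) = [0, 1, 5, 2, 4, 11, 8, 7, 3, 6, 10, 9]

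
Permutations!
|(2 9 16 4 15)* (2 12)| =|(2 9 16 4 15 12)| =6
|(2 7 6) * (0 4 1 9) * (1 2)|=7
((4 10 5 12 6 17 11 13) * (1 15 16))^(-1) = ((1 15 16)(4 10 5 12 6 17 11 13))^(-1) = (1 16 15)(4 13 11 17 6 12 5 10)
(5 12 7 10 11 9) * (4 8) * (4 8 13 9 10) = (4 13 9 5 12 7)(10 11) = [0, 1, 2, 3, 13, 12, 6, 4, 8, 5, 11, 10, 7, 9]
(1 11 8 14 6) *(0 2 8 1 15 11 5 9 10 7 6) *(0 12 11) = (0 2 8 14 12 11 1 5 9 10 7 6 15) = [2, 5, 8, 3, 4, 9, 15, 6, 14, 10, 7, 1, 11, 13, 12, 0]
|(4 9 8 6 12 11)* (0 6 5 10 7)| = 10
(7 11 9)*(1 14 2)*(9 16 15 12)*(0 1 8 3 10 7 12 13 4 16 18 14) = (0 1)(2 8 3 10 7 11 18 14)(4 16 15 13)(9 12) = [1, 0, 8, 10, 16, 5, 6, 11, 3, 12, 7, 18, 9, 4, 2, 13, 15, 17, 14]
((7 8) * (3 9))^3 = ((3 9)(7 8))^3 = (3 9)(7 8)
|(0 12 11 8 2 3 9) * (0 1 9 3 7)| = 6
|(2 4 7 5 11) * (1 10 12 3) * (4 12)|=|(1 10 4 7 5 11 2 12 3)|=9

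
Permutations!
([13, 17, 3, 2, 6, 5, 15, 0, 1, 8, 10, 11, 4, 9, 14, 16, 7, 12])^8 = (0 6 1)(4 8 7)(9 16 12)(13 15 17)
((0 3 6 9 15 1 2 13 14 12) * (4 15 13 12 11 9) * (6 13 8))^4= ((0 3 13 14 11 9 8 6 4 15 1 2 12))^4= (0 11 4 12 14 6 2 13 8 1 3 9 15)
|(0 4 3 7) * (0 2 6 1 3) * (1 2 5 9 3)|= 4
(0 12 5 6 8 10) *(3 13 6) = (0 12 5 3 13 6 8 10) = [12, 1, 2, 13, 4, 3, 8, 7, 10, 9, 0, 11, 5, 6]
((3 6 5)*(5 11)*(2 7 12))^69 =((2 7 12)(3 6 11 5))^69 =(12)(3 6 11 5)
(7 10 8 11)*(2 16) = (2 16)(7 10 8 11) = [0, 1, 16, 3, 4, 5, 6, 10, 11, 9, 8, 7, 12, 13, 14, 15, 2]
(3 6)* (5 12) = [0, 1, 2, 6, 4, 12, 3, 7, 8, 9, 10, 11, 5] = (3 6)(5 12)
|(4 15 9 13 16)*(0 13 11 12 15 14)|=20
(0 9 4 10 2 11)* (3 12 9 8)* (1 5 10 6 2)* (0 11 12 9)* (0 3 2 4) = (0 8 2 12 3 9)(1 5 10)(4 6) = [8, 5, 12, 9, 6, 10, 4, 7, 2, 0, 1, 11, 3]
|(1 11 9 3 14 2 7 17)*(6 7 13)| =10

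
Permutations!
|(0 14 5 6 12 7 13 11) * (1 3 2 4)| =8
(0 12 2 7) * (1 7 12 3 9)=(0 3 9 1 7)(2 12)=[3, 7, 12, 9, 4, 5, 6, 0, 8, 1, 10, 11, 2]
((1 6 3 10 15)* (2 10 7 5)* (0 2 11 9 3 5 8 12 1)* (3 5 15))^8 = ((0 2 10 3 7 8 12 1 6 15)(5 11 9))^8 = (0 6 12 7 10)(1 8 3 2 15)(5 9 11)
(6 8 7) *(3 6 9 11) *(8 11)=[0, 1, 2, 6, 4, 5, 11, 9, 7, 8, 10, 3]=(3 6 11)(7 9 8)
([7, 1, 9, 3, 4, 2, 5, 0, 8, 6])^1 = (0 7)(2 9 6 5)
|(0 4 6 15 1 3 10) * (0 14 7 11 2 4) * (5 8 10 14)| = |(1 3 14 7 11 2 4 6 15)(5 8 10)| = 9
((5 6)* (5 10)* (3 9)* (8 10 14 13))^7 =((3 9)(5 6 14 13 8 10))^7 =(3 9)(5 6 14 13 8 10)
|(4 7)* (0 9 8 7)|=5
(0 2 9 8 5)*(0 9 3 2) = (2 3)(5 9 8) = [0, 1, 3, 2, 4, 9, 6, 7, 5, 8]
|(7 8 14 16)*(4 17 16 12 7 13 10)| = |(4 17 16 13 10)(7 8 14 12)| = 20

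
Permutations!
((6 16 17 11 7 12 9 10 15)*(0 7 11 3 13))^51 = ((0 7 12 9 10 15 6 16 17 3 13))^51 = (0 16 9 13 6 12 3 15 7 17 10)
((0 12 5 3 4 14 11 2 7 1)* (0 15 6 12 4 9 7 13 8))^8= ((0 4 14 11 2 13 8)(1 15 6 12 5 3 9 7))^8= (15)(0 4 14 11 2 13 8)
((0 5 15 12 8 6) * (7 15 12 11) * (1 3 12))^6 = (15)(0 6 8 12 3 1 5)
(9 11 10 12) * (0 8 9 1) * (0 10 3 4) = (0 8 9 11 3 4)(1 10 12) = [8, 10, 2, 4, 0, 5, 6, 7, 9, 11, 12, 3, 1]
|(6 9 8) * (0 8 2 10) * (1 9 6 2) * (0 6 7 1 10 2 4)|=15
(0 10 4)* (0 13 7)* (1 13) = (0 10 4 1 13 7) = [10, 13, 2, 3, 1, 5, 6, 0, 8, 9, 4, 11, 12, 7]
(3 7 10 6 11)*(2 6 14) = (2 6 11 3 7 10 14) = [0, 1, 6, 7, 4, 5, 11, 10, 8, 9, 14, 3, 12, 13, 2]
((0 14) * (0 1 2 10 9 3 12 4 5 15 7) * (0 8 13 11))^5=(0 9 15)(1 12 8)(2 4 13)(3 7 14)(5 11 10)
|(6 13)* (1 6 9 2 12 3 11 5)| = 9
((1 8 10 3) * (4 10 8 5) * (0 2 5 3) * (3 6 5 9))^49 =((0 2 9 3 1 6 5 4 10))^49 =(0 1 10 3 4 9 5 2 6)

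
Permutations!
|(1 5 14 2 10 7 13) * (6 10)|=|(1 5 14 2 6 10 7 13)|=8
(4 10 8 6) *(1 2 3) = (1 2 3)(4 10 8 6) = [0, 2, 3, 1, 10, 5, 4, 7, 6, 9, 8]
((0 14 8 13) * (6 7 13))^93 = (0 6)(7 14)(8 13)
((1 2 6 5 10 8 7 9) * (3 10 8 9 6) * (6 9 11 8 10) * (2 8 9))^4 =(1 3 11 7 5)(2 10 8 6 9)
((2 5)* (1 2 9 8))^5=(9)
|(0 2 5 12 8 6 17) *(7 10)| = 14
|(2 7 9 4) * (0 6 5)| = |(0 6 5)(2 7 9 4)| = 12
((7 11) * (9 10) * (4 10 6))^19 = ((4 10 9 6)(7 11))^19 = (4 6 9 10)(7 11)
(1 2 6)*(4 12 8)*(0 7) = (0 7)(1 2 6)(4 12 8) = [7, 2, 6, 3, 12, 5, 1, 0, 4, 9, 10, 11, 8]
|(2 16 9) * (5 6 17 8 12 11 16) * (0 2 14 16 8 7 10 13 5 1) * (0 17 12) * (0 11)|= 30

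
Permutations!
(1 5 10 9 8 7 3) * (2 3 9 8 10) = [0, 5, 3, 1, 4, 2, 6, 9, 7, 10, 8] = (1 5 2 3)(7 9 10 8)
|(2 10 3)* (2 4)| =|(2 10 3 4)| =4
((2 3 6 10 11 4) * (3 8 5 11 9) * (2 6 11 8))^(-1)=(3 9 10 6 4 11)(5 8)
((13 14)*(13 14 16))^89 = (13 16)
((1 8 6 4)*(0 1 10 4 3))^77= (0 8 3 1 6)(4 10)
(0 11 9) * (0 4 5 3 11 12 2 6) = (0 12 2 6)(3 11 9 4 5) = [12, 1, 6, 11, 5, 3, 0, 7, 8, 4, 10, 9, 2]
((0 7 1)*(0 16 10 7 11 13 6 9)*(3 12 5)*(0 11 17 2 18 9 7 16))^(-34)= ((0 17 2 18 9 11 13 6 7 1)(3 12 5)(10 16))^(-34)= (0 13 2 7 9)(1 11 17 6 18)(3 5 12)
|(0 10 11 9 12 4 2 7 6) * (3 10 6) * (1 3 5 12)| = 10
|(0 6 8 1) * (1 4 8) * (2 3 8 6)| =7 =|(0 2 3 8 4 6 1)|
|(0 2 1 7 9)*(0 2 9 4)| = 6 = |(0 9 2 1 7 4)|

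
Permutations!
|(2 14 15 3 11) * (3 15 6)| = 5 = |(15)(2 14 6 3 11)|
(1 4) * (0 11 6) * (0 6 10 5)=(0 11 10 5)(1 4)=[11, 4, 2, 3, 1, 0, 6, 7, 8, 9, 5, 10]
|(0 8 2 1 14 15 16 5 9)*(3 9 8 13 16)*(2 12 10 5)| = 36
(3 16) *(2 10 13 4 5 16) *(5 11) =(2 10 13 4 11 5 16 3) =[0, 1, 10, 2, 11, 16, 6, 7, 8, 9, 13, 5, 12, 4, 14, 15, 3]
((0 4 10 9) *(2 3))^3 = (0 9 10 4)(2 3)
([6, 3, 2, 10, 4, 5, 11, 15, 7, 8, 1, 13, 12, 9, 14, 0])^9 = (0 6 11 13 9 8 7 15)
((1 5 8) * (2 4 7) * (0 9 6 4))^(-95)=((0 9 6 4 7 2)(1 5 8))^(-95)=(0 9 6 4 7 2)(1 5 8)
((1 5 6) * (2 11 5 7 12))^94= (1 2 6 12 5 7 11)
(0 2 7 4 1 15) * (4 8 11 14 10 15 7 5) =(0 2 5 4 1 7 8 11 14 10 15) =[2, 7, 5, 3, 1, 4, 6, 8, 11, 9, 15, 14, 12, 13, 10, 0]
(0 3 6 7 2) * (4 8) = (0 3 6 7 2)(4 8) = [3, 1, 0, 6, 8, 5, 7, 2, 4]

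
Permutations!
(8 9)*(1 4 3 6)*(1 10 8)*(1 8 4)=(3 6 10 4)(8 9)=[0, 1, 2, 6, 3, 5, 10, 7, 9, 8, 4]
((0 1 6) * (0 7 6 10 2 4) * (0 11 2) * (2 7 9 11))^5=((0 1 10)(2 4)(6 9 11 7))^5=(0 10 1)(2 4)(6 9 11 7)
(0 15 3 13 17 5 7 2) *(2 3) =(0 15 2)(3 13 17 5 7) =[15, 1, 0, 13, 4, 7, 6, 3, 8, 9, 10, 11, 12, 17, 14, 2, 16, 5]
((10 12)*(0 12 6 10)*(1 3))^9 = (0 12)(1 3)(6 10)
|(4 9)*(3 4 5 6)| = |(3 4 9 5 6)| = 5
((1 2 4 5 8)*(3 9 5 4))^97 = ((1 2 3 9 5 8))^97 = (1 2 3 9 5 8)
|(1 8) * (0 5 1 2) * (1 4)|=|(0 5 4 1 8 2)|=6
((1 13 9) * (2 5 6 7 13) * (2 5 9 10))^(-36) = ((1 5 6 7 13 10 2 9))^(-36) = (1 13)(2 6)(5 10)(7 9)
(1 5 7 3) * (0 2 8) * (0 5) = (0 2 8 5 7 3 1) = [2, 0, 8, 1, 4, 7, 6, 3, 5]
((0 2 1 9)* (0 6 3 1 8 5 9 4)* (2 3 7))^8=(2 5 6)(7 8 9)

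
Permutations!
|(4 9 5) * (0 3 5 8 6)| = 7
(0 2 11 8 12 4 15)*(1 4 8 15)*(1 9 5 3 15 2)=(0 1 4 9 5 3 15)(2 11)(8 12)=[1, 4, 11, 15, 9, 3, 6, 7, 12, 5, 10, 2, 8, 13, 14, 0]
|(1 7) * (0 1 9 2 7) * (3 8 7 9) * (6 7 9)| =6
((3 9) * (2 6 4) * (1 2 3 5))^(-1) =((1 2 6 4 3 9 5))^(-1) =(1 5 9 3 4 6 2)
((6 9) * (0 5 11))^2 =(0 11 5)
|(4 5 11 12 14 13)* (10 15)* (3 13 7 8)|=18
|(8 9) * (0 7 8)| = |(0 7 8 9)| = 4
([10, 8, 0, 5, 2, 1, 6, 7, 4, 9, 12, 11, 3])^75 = (0 3 8)(1 2 12)(4 10 5)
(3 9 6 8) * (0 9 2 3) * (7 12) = (0 9 6 8)(2 3)(7 12) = [9, 1, 3, 2, 4, 5, 8, 12, 0, 6, 10, 11, 7]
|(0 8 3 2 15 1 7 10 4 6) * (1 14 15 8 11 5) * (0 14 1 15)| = |(0 11 5 15 1 7 10 4 6 14)(2 8 3)| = 30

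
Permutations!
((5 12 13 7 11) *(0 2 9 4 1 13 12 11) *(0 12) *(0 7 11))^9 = ((0 2 9 4 1 13 11 5)(7 12))^9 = (0 2 9 4 1 13 11 5)(7 12)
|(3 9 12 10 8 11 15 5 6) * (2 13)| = |(2 13)(3 9 12 10 8 11 15 5 6)| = 18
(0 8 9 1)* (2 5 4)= (0 8 9 1)(2 5 4)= [8, 0, 5, 3, 2, 4, 6, 7, 9, 1]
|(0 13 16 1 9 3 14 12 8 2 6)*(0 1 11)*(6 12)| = |(0 13 16 11)(1 9 3 14 6)(2 12 8)| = 60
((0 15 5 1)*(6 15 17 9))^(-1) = (0 1 5 15 6 9 17)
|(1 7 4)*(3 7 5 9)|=|(1 5 9 3 7 4)|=6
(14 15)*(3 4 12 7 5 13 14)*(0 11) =(0 11)(3 4 12 7 5 13 14 15) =[11, 1, 2, 4, 12, 13, 6, 5, 8, 9, 10, 0, 7, 14, 15, 3]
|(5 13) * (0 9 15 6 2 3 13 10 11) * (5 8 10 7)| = 10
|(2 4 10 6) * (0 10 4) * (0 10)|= |(2 10 6)|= 3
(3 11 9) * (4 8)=(3 11 9)(4 8)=[0, 1, 2, 11, 8, 5, 6, 7, 4, 3, 10, 9]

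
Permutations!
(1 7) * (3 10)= (1 7)(3 10)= [0, 7, 2, 10, 4, 5, 6, 1, 8, 9, 3]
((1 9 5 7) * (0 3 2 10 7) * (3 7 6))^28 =(10)(0 9 7 5 1)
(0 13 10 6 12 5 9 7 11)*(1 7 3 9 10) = (0 13 1 7 11)(3 9)(5 10 6 12) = [13, 7, 2, 9, 4, 10, 12, 11, 8, 3, 6, 0, 5, 1]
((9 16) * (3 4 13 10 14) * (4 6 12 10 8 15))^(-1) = (3 14 10 12 6)(4 15 8 13)(9 16)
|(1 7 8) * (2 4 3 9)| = 12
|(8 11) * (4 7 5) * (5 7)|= 2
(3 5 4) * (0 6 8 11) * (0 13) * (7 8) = (0 6 7 8 11 13)(3 5 4) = [6, 1, 2, 5, 3, 4, 7, 8, 11, 9, 10, 13, 12, 0]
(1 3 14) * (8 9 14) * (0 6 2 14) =(0 6 2 14 1 3 8 9) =[6, 3, 14, 8, 4, 5, 2, 7, 9, 0, 10, 11, 12, 13, 1]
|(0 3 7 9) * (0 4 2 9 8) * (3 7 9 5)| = |(0 7 8)(2 5 3 9 4)| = 15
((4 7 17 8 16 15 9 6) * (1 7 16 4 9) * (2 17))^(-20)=(1 8)(2 16)(4 7)(15 17)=((1 7 2 17 8 4 16 15)(6 9))^(-20)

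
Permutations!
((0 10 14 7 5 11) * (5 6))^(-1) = ((0 10 14 7 6 5 11))^(-1) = (0 11 5 6 7 14 10)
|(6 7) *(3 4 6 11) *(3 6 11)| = 5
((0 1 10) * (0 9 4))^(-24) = ((0 1 10 9 4))^(-24) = (0 1 10 9 4)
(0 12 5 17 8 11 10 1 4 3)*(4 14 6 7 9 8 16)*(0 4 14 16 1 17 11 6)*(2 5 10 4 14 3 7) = (0 12 10 17 1 16 3 14)(2 5 11 4 7 9 8 6) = [12, 16, 5, 14, 7, 11, 2, 9, 6, 8, 17, 4, 10, 13, 0, 15, 3, 1]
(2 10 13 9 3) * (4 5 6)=(2 10 13 9 3)(4 5 6)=[0, 1, 10, 2, 5, 6, 4, 7, 8, 3, 13, 11, 12, 9]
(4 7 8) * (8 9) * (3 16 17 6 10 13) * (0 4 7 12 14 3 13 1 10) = (0 4 12 14 3 16 17 6)(1 10)(7 9 8) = [4, 10, 2, 16, 12, 5, 0, 9, 7, 8, 1, 11, 14, 13, 3, 15, 17, 6]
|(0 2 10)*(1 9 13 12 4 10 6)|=9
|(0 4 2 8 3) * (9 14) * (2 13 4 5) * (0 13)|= 14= |(0 5 2 8 3 13 4)(9 14)|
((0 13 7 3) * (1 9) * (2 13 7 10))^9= ((0 7 3)(1 9)(2 13 10))^9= (13)(1 9)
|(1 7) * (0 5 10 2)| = 4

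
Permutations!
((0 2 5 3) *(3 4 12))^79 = (0 2 5 4 12 3)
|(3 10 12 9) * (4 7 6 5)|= 4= |(3 10 12 9)(4 7 6 5)|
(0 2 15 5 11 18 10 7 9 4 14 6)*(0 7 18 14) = (0 2 15 5 11 14 6 7 9 4)(10 18) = [2, 1, 15, 3, 0, 11, 7, 9, 8, 4, 18, 14, 12, 13, 6, 5, 16, 17, 10]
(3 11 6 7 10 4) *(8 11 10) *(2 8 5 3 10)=(2 8 11 6 7 5 3)(4 10)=[0, 1, 8, 2, 10, 3, 7, 5, 11, 9, 4, 6]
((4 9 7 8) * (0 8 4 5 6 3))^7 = ((0 8 5 6 3)(4 9 7))^7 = (0 5 3 8 6)(4 9 7)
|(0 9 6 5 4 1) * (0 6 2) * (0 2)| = |(0 9)(1 6 5 4)| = 4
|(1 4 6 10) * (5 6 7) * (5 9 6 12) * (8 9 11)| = 8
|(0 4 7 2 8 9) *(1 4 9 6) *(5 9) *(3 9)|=|(0 5 3 9)(1 4 7 2 8 6)|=12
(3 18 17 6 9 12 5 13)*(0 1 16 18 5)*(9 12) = [1, 16, 2, 5, 4, 13, 12, 7, 8, 9, 10, 11, 0, 3, 14, 15, 18, 6, 17] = (0 1 16 18 17 6 12)(3 5 13)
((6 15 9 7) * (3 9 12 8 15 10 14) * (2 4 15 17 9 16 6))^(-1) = (2 7 9 17 8 12 15 4)(3 14 10 6 16)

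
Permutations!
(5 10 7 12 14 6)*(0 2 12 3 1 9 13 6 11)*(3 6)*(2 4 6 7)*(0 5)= (0 4 6)(1 9 13 3)(2 12 14 11 5 10)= [4, 9, 12, 1, 6, 10, 0, 7, 8, 13, 2, 5, 14, 3, 11]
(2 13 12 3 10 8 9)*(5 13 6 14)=(2 6 14 5 13 12 3 10 8 9)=[0, 1, 6, 10, 4, 13, 14, 7, 9, 2, 8, 11, 3, 12, 5]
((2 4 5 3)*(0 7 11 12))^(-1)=((0 7 11 12)(2 4 5 3))^(-1)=(0 12 11 7)(2 3 5 4)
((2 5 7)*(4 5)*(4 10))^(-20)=((2 10 4 5 7))^(-20)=(10)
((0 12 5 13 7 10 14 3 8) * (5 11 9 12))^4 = ((0 5 13 7 10 14 3 8)(9 12 11))^4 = (0 10)(3 13)(5 14)(7 8)(9 12 11)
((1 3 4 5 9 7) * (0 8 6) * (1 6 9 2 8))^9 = (0 6 7 9 8 2 5 4 3 1)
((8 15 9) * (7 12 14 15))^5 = (7 8 9 15 14 12)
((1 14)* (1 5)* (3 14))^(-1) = (1 5 14 3)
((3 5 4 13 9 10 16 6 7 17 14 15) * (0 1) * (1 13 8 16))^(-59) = (0 13 9 10 1)(3 5 4 8 16 6 7 17 14 15)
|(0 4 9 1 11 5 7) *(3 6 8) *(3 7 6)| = 9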